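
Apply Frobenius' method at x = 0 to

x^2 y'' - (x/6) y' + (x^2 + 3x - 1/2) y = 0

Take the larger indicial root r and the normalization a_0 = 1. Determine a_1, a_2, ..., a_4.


Write in Frobenius form y'' + (p(x)/x) y' + (q(x)/x^2) y = 0:
  p(x) = -1/6,  q(x) = x^2 + 3x - 1/2.
Indicial equation: r(r-1) + (-1/6) r + (-1/2) = 0 -> roots r_1 = 3/2, r_2 = -1/3.
Take r = r_1 = 3/2. Let y(x) = x^r sum_{n>=0} a_n x^n with a_0 = 1.
Substitute y = x^r sum a_n x^n and match x^{r+n}. The recurrence is
  D(n) a_n + 3 a_{n-1} + 1 a_{n-2} = 0,  where D(n) = (r+n)(r+n-1) + (-1/6)(r+n) + (-1/2).
  a_n = [-3 a_{n-1} - 1 a_{n-2}] / D(n).
Since the indicial polynomial factors as (r - r_1)(r - r_2), D(n) = (r_1 + n - r_1)(r_1 + n - r_2) = n(n + 11/6).
Evaluating step by step (a_0 = 1):
  n = 1: D(1) = 1(1 + 11/6) = 17/6; numerator = -3(1) = -3; a_1 = (-3)/(17/6) = -18/17
  n = 2: D(2) = 2(2 + 11/6) = 23/3; numerator = -3(-18/17) - 1(1) = 37/17; a_2 = (37/17)/(23/3) = 111/391
  n = 3: D(3) = 3(3 + 11/6) = 29/2; numerator = -3(111/391) - 1(-18/17) = 81/391; a_3 = (81/391)/(29/2) = 162/11339
  n = 4: D(4) = 4(4 + 11/6) = 70/3; numerator = -3(162/11339) - 1(111/391) = -3705/11339; a_4 = (-3705/11339)/(70/3) = -2223/158746

r = 3/2; a_0 = 1; a_1 = -18/17; a_2 = 111/391; a_3 = 162/11339; a_4 = -2223/158746


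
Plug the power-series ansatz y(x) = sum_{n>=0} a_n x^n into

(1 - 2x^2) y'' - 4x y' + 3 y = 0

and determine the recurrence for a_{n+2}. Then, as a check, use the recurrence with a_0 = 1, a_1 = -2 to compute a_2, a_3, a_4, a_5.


Substitute y = sum_n a_n x^n.
(1 - 2 x^2) y'' contributes (n+2)(n+1) a_{n+2} - 2 n(n-1) a_n at x^n.
-4 x y'(x) contributes -4 n a_n at x^n.
3 y(x) contributes 3 a_n at x^n.
Matching x^n: (n+2)(n+1) a_{n+2} + (-2 n(n-1) - 4 n + 3) a_n = 0.
Thus a_{n+2} = (2 n(n-1) + 4 n - 3) / ((n+1)(n+2)) * a_n.

Check with a_0 = 1, a_1 = -2 (apply the recurrence for n = 0, 1, 2, 3): a_0 = 1, a_1 = -2, a_2 = -3/2, a_3 = -1/3, a_4 = -9/8, a_5 = -7/20.

a_(n+2) = (2 n(n-1) + 4 n - 3) / ((n+1)(n+2)) * a_n; check: a_0 = 1, a_1 = -2, a_2 = -3/2, a_3 = -1/3, a_4 = -9/8, a_5 = -7/20


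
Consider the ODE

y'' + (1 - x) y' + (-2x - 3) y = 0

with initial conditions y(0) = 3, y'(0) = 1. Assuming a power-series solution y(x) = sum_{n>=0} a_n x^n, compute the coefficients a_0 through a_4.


Ansatz: y(x) = sum_{n>=0} a_n x^n, so y'(x) = sum_{n>=1} n a_n x^(n-1) and y''(x) = sum_{n>=2} n(n-1) a_n x^(n-2).
Substitute into P(x) y'' + Q(x) y' + R(x) y = 0 with P(x) = 1, Q(x) = 1 - x, R(x) = -2x - 3, and match powers of x.
Initial conditions: a_0 = 3, a_1 = 1.
Setting the coefficient of each power of x to zero and solving order by order (substituting the coefficients already found):
  x^0: 2 a_2 + a_1 - 3 a_0 = 0  ->  2 a_2 = -a_1 + 3 a_0 = 8  ->  a_2 = 4
  x^1: 6 a_3 + 2 a_2 - 4 a_1 - 2 a_0 = 0  ->  6 a_3 = -2 a_2 + 4 a_1 + 2 a_0 = 2  ->  a_3 = 1/3
  x^2: 12 a_4 + 3 a_3 - 5 a_2 - 2 a_1 = 0  ->  12 a_4 = -3 a_3 + 5 a_2 + 2 a_1 = 21  ->  a_4 = 7/4
Truncated series: y(x) = 3 + x + 4 x^2 + (1/3) x^3 + (7/4) x^4 + O(x^5).

a_0 = 3; a_1 = 1; a_2 = 4; a_3 = 1/3; a_4 = 7/4


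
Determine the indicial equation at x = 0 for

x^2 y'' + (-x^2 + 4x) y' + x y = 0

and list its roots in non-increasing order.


Divide by x^2 to reach normal form y'' + P_1(x) y' + P_2(x) y = 0 with P_1(x) = -1 + 4/x and P_2(x) = 1/x.
x = 0 is a singular point because the y'-coefficient -1 + 4/x has a pole at x = 0 and the y-coefficient 1/x has a pole at x = 0.
It is a regular singular point because x P_1(x) = p(x) = 4 - x and x^2 P_2(x) = q(x) = x are polynomials, hence analytic at x = 0.
p(0) = 4,  q(0) = 0.
Indicial equation: r(r-1) + p(0) r + q(0) = 0, i.e. r^2 + (p(0) - 1) r + q(0) = 0, i.e. r^2 + 3 r = 0.
Discriminant: (3)^2 - 4(0) = 9, so r = (-3 ± 3)/2.
Solving: r_1 = 0, r_2 = -3.

indicial: r^2 + 3 r = 0; roots r_1 = 0, r_2 = -3


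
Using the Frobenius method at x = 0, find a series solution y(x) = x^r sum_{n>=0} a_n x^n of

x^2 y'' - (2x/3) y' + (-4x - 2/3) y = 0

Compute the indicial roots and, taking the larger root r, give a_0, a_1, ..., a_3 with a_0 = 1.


Write in Frobenius form y'' + (p(x)/x) y' + (q(x)/x^2) y = 0:
  p(x) = -2/3,  q(x) = -4x - 2/3.
Indicial equation: r(r-1) + (-2/3) r + (-2/3) = 0 -> roots r_1 = 2, r_2 = -1/3.
Take r = r_1 = 2. Let y(x) = x^r sum_{n>=0} a_n x^n with a_0 = 1.
Substitute y = x^r sum a_n x^n and match x^{r+n}. The recurrence is
  D(n) a_n - 4 a_{n-1} = 0,  where D(n) = (r+n)(r+n-1) + (-2/3)(r+n) + (-2/3).
  a_n = 4 / D(n) * a_{n-1}.
Since the indicial polynomial factors as (r - r_1)(r - r_2), D(n) = (r_1 + n - r_1)(r_1 + n - r_2) = n(n + 7/3).
Evaluating step by step (a_0 = 1):
  n = 1: D(1) = 1(1 + 7/3) = 10/3; numerator = 4(1) = 4; a_1 = (4)/(10/3) = 6/5
  n = 2: D(2) = 2(2 + 7/3) = 26/3; numerator = 4(6/5) = 24/5; a_2 = (24/5)/(26/3) = 36/65
  n = 3: D(3) = 3(3 + 7/3) = 16; numerator = 4(36/65) = 144/65; a_3 = (144/65)/(16) = 9/65

r = 2; a_0 = 1; a_1 = 6/5; a_2 = 36/65; a_3 = 9/65


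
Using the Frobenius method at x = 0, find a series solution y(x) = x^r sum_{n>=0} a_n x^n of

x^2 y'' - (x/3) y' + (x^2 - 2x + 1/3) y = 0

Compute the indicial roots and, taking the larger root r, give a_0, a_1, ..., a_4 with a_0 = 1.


Write in Frobenius form y'' + (p(x)/x) y' + (q(x)/x^2) y = 0:
  p(x) = -1/3,  q(x) = x^2 - 2x + 1/3.
Indicial equation: r(r-1) + (-1/3) r + (1/3) = 0 -> roots r_1 = 1, r_2 = 1/3.
Take r = r_1 = 1. Let y(x) = x^r sum_{n>=0} a_n x^n with a_0 = 1.
Substitute y = x^r sum a_n x^n and match x^{r+n}. The recurrence is
  D(n) a_n - 2 a_{n-1} + 1 a_{n-2} = 0,  where D(n) = (r+n)(r+n-1) + (-1/3)(r+n) + (1/3).
  a_n = [2 a_{n-1} - 1 a_{n-2}] / D(n).
Since the indicial polynomial factors as (r - r_1)(r - r_2), D(n) = (r_1 + n - r_1)(r_1 + n - r_2) = n(n + 2/3).
Evaluating step by step (a_0 = 1):
  n = 1: D(1) = 1(1 + 2/3) = 5/3; numerator = 2(1) = 2; a_1 = (2)/(5/3) = 6/5
  n = 2: D(2) = 2(2 + 2/3) = 16/3; numerator = 2(6/5) - 1(1) = 7/5; a_2 = (7/5)/(16/3) = 21/80
  n = 3: D(3) = 3(3 + 2/3) = 11; numerator = 2(21/80) - 1(6/5) = -27/40; a_3 = (-27/40)/(11) = -27/440
  n = 4: D(4) = 4(4 + 2/3) = 56/3; numerator = 2(-27/440) - 1(21/80) = -339/880; a_4 = (-339/880)/(56/3) = -1017/49280

r = 1; a_0 = 1; a_1 = 6/5; a_2 = 21/80; a_3 = -27/440; a_4 = -1017/49280


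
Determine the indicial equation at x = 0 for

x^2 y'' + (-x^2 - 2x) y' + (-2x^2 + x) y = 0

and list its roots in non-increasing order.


Divide by x^2 to reach normal form y'' + P_1(x) y' + P_2(x) y = 0 with P_1(x) = -1 - 2/x and P_2(x) = -2 + 1/x.
x = 0 is a singular point because the y'-coefficient -1 - 2/x has a pole at x = 0 and the y-coefficient -2 + 1/x has a pole at x = 0.
It is a regular singular point because x P_1(x) = p(x) = -x - 2 and x^2 P_2(x) = q(x) = -2x^2 + x are polynomials, hence analytic at x = 0.
p(0) = -2,  q(0) = 0.
Indicial equation: r(r-1) + p(0) r + q(0) = 0, i.e. r^2 + (p(0) - 1) r + q(0) = 0, i.e. r^2 - 3 r = 0.
Discriminant: (-3)^2 - 4(0) = 9, so r = (3 ± 3)/2.
Solving: r_1 = 3, r_2 = 0.

indicial: r^2 - 3 r = 0; roots r_1 = 3, r_2 = 0


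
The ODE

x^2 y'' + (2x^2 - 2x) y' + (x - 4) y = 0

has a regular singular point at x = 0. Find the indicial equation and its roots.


Divide by x^2 to reach normal form y'' + P_1(x) y' + P_2(x) y = 0 with P_1(x) = 2 - 2/x and P_2(x) = 1/x - 4/x^2.
x = 0 is a singular point because the y'-coefficient 2 - 2/x has a pole at x = 0 and the y-coefficient 1/x - 4/x^2 has a pole at x = 0.
It is a regular singular point because x P_1(x) = p(x) = 2x - 2 and x^2 P_2(x) = q(x) = x - 4 are polynomials, hence analytic at x = 0.
p(0) = -2,  q(0) = -4.
Indicial equation: r(r-1) + p(0) r + q(0) = 0, i.e. r^2 + (p(0) - 1) r + q(0) = 0, i.e. r^2 - 3 r - 4 = 0.
Discriminant: (-3)^2 - 4(-4) = 25, so r = (3 ± 5)/2.
Solving: r_1 = 4, r_2 = -1.

indicial: r^2 - 3 r - 4 = 0; roots r_1 = 4, r_2 = -1


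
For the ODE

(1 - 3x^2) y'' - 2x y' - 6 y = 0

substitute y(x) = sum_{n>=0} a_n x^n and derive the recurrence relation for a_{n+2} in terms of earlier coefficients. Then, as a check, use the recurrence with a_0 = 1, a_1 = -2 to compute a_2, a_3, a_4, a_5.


Substitute y = sum_n a_n x^n.
(1 - 3 x^2) y'' contributes (n+2)(n+1) a_{n+2} - 3 n(n-1) a_n at x^n.
-2 x y'(x) contributes -2 n a_n at x^n.
-6 y(x) contributes -6 a_n at x^n.
Matching x^n: (n+2)(n+1) a_{n+2} + (-3 n(n-1) - 2 n - 6) a_n = 0.
Thus a_{n+2} = (3 n(n-1) + 2 n + 6) / ((n+1)(n+2)) * a_n.

Check with a_0 = 1, a_1 = -2 (apply the recurrence for n = 0, 1, 2, 3): a_0 = 1, a_1 = -2, a_2 = 3, a_3 = -8/3, a_4 = 4, a_5 = -4.

a_(n+2) = (3 n(n-1) + 2 n + 6) / ((n+1)(n+2)) * a_n; check: a_0 = 1, a_1 = -2, a_2 = 3, a_3 = -8/3, a_4 = 4, a_5 = -4


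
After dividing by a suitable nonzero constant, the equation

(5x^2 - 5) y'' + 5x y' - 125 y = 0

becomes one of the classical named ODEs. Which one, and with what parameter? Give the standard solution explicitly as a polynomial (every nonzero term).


All three coefficients share the factor -5; dividing through by -5 gives  (1 - x^2) y'' - x y' + 25 y = 0.
This matches the Chebyshev equation (1 - x^2) y'' - x y' + n^2 y = 0 (note the -x y' term, not -2x y') with n^2 = 25, so n = 5; the polynomial solution is T_5(x).
With y = sum_k a_k x^k, matching x^k gives (k+2)(k+1) a_{k+2} = (k^2 - n^2) a_k = (k - 5)(k + 5) a_k. The right side vanishes at k = 5, so the series with the parity of 5 terminates at degree 5.
Standard normalization: leading coefficient of T_n is 2^(n-1), so a_5 = 2^4 = 16. Work downward with a_k = (k+1)(k+2) a_{k+2} / ((k - 5)(k + 5)):
  a_3 = (4)(5)(16) / ((3 - 5)(3 + 5)) = 320/(-16) = -20
  a_1 = (2)(3)(-20) / ((1 - 5)(1 + 5)) = -120/(-24) = 5
Hence T_5(x) = 16 x^5 - 20 x^3 + 5 x.

T_5(x); series = 16 x^5 - 20 x^3 + 5 x


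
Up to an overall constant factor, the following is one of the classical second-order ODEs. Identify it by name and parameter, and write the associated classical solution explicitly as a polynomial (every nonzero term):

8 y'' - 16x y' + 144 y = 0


All three coefficients share the factor 8; dividing through by 8 gives  y'' - 2x y' + 18 y = 0.
This matches the Hermite equation y'' - 2x y' + 2n y = 0 with 2n = 18, so n = 9; the polynomial solution is H_9(x).
With y = sum_k a_k x^k, matching x^k gives (k+2)(k+1) a_{k+2} = 2(k - n) a_k = 2(k - 9) a_k. The right side vanishes at k = 9, so the series with the parity of 9 terminates at degree 9.
Standard normalization: leading coefficient of H_n is 2^n, so a_9 = 2^9 = 512. Work downward with a_k = (k+1)(k+2) a_{k+2} / (2(k - n)):
  a_7 = (8)(9)(512) / (2(7 - 9)) = 36864/(-4) = -9216
  a_5 = (6)(7)(-9216) / (2(5 - 9)) = -387072/(-8) = 48384
  a_3 = (4)(5)(48384) / (2(3 - 9)) = 967680/(-12) = -80640
  a_1 = (2)(3)(-80640) / (2(1 - 9)) = -483840/(-16) = 30240
Hence H_9(x) = 512 x^9 - 9216 x^7 + 48384 x^5 - 80640 x^3 + 30240 x.

H_9(x); series = 512 x^9 - 9216 x^7 + 48384 x^5 - 80640 x^3 + 30240 x


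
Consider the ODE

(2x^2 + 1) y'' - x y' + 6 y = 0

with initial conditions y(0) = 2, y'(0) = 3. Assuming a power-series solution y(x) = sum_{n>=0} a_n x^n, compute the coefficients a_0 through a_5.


Ansatz: y(x) = sum_{n>=0} a_n x^n, so y'(x) = sum_{n>=1} n a_n x^(n-1) and y''(x) = sum_{n>=2} n(n-1) a_n x^(n-2).
Substitute into P(x) y'' + Q(x) y' + R(x) y = 0 with P(x) = 2x^2 + 1, Q(x) = -x, R(x) = 6, and match powers of x.
Initial conditions: a_0 = 2, a_1 = 3.
Setting the coefficient of each power of x to zero and solving order by order (substituting the coefficients already found):
  x^0: 2 a_2 + 6 a_0 = 0  ->  2 a_2 = -6 a_0 = -12  ->  a_2 = -6
  x^1: 6 a_3 + 5 a_1 = 0  ->  6 a_3 = -5 a_1 = -15  ->  a_3 = -5/2
  x^2: 12 a_4 + 8 a_2 = 0  ->  12 a_4 = -8 a_2 = 48  ->  a_4 = 4
  x^3: 20 a_5 + 15 a_3 = 0  ->  20 a_5 = -15 a_3 = 75/2  ->  a_5 = 15/8
Truncated series: y(x) = 2 + 3 x - 6 x^2 - (5/2) x^3 + 4 x^4 + (15/8) x^5 + O(x^6).

a_0 = 2; a_1 = 3; a_2 = -6; a_3 = -5/2; a_4 = 4; a_5 = 15/8


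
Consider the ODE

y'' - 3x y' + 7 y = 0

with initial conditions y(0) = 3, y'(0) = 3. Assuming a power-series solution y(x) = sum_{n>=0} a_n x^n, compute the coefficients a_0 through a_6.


Ansatz: y(x) = sum_{n>=0} a_n x^n, so y'(x) = sum_{n>=1} n a_n x^(n-1) and y''(x) = sum_{n>=2} n(n-1) a_n x^(n-2).
Substitute into P(x) y'' + Q(x) y' + R(x) y = 0 with P(x) = 1, Q(x) = -3x, R(x) = 7, and match powers of x.
Initial conditions: a_0 = 3, a_1 = 3.
Setting the coefficient of each power of x to zero and solving order by order (substituting the coefficients already found):
  x^0: 2 a_2 + 7 a_0 = 0  ->  2 a_2 = -7 a_0 = -21  ->  a_2 = -21/2
  x^1: 6 a_3 + 4 a_1 = 0  ->  6 a_3 = -4 a_1 = -12  ->  a_3 = -2
  x^2: 12 a_4 + a_2 = 0  ->  12 a_4 = -a_2 = 21/2  ->  a_4 = 7/8
  x^3: 20 a_5 - 2 a_3 = 0  ->  20 a_5 = 2 a_3 = -4  ->  a_5 = -1/5
  x^4: 30 a_6 - 5 a_4 = 0  ->  30 a_6 = 5 a_4 = 35/8  ->  a_6 = 7/48
Truncated series: y(x) = 3 + 3 x - (21/2) x^2 - 2 x^3 + (7/8) x^4 - (1/5) x^5 + (7/48) x^6 + O(x^7).

a_0 = 3; a_1 = 3; a_2 = -21/2; a_3 = -2; a_4 = 7/8; a_5 = -1/5; a_6 = 7/48


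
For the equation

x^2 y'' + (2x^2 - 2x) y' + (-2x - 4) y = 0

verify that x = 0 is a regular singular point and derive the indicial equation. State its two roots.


Divide by x^2 to reach normal form y'' + P_1(x) y' + P_2(x) y = 0 with P_1(x) = 2 - 2/x and P_2(x) = -2/x - 4/x^2.
x = 0 is a singular point because the y'-coefficient 2 - 2/x has a pole at x = 0 and the y-coefficient -2/x - 4/x^2 has a pole at x = 0.
It is a regular singular point because x P_1(x) = p(x) = 2x - 2 and x^2 P_2(x) = q(x) = -2x - 4 are polynomials, hence analytic at x = 0.
p(0) = -2,  q(0) = -4.
Indicial equation: r(r-1) + p(0) r + q(0) = 0, i.e. r^2 + (p(0) - 1) r + q(0) = 0, i.e. r^2 - 3 r - 4 = 0.
Discriminant: (-3)^2 - 4(-4) = 25, so r = (3 ± 5)/2.
Solving: r_1 = 4, r_2 = -1.

indicial: r^2 - 3 r - 4 = 0; roots r_1 = 4, r_2 = -1


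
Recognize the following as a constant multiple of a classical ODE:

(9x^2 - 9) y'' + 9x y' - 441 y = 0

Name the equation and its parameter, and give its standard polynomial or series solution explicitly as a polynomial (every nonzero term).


All three coefficients share the factor -9; dividing through by -9 gives  (1 - x^2) y'' - x y' + 49 y = 0.
This matches the Chebyshev equation (1 - x^2) y'' - x y' + n^2 y = 0 (note the -x y' term, not -2x y') with n^2 = 49, so n = 7; the polynomial solution is T_7(x).
With y = sum_k a_k x^k, matching x^k gives (k+2)(k+1) a_{k+2} = (k^2 - n^2) a_k = (k - 7)(k + 7) a_k. The right side vanishes at k = 7, so the series with the parity of 7 terminates at degree 7.
Standard normalization: leading coefficient of T_n is 2^(n-1), so a_7 = 2^6 = 64. Work downward with a_k = (k+1)(k+2) a_{k+2} / ((k - 7)(k + 7)):
  a_5 = (6)(7)(64) / ((5 - 7)(5 + 7)) = 2688/(-24) = -112
  a_3 = (4)(5)(-112) / ((3 - 7)(3 + 7)) = -2240/(-40) = 56
  a_1 = (2)(3)(56) / ((1 - 7)(1 + 7)) = 336/(-48) = -7
Hence T_7(x) = 64 x^7 - 112 x^5 + 56 x^3 - 7 x.

T_7(x); series = 64 x^7 - 112 x^5 + 56 x^3 - 7 x


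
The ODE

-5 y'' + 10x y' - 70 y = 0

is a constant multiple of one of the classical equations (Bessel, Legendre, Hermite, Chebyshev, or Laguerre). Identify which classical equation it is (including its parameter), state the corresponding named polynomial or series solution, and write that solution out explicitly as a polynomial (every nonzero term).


All three coefficients share the factor -5; dividing through by -5 gives  y'' - 2x y' + 14 y = 0.
This matches the Hermite equation y'' - 2x y' + 2n y = 0 with 2n = 14, so n = 7; the polynomial solution is H_7(x).
With y = sum_k a_k x^k, matching x^k gives (k+2)(k+1) a_{k+2} = 2(k - n) a_k = 2(k - 7) a_k. The right side vanishes at k = 7, so the series with the parity of 7 terminates at degree 7.
Standard normalization: leading coefficient of H_n is 2^n, so a_7 = 2^7 = 128. Work downward with a_k = (k+1)(k+2) a_{k+2} / (2(k - n)):
  a_5 = (6)(7)(128) / (2(5 - 7)) = 5376/(-4) = -1344
  a_3 = (4)(5)(-1344) / (2(3 - 7)) = -26880/(-8) = 3360
  a_1 = (2)(3)(3360) / (2(1 - 7)) = 20160/(-12) = -1680
Hence H_7(x) = 128 x^7 - 1344 x^5 + 3360 x^3 - 1680 x.

H_7(x); series = 128 x^7 - 1344 x^5 + 3360 x^3 - 1680 x


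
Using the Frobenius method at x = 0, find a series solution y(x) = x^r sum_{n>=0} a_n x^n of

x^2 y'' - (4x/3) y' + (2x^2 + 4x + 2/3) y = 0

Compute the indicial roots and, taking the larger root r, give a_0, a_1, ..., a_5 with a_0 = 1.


Write in Frobenius form y'' + (p(x)/x) y' + (q(x)/x^2) y = 0:
  p(x) = -4/3,  q(x) = 2x^2 + 4x + 2/3.
Indicial equation: r(r-1) + (-4/3) r + (2/3) = 0 -> roots r_1 = 2, r_2 = 1/3.
Take r = r_1 = 2. Let y(x) = x^r sum_{n>=0} a_n x^n with a_0 = 1.
Substitute y = x^r sum a_n x^n and match x^{r+n}. The recurrence is
  D(n) a_n + 4 a_{n-1} + 2 a_{n-2} = 0,  where D(n) = (r+n)(r+n-1) + (-4/3)(r+n) + (2/3).
  a_n = [-4 a_{n-1} - 2 a_{n-2}] / D(n).
Since the indicial polynomial factors as (r - r_1)(r - r_2), D(n) = (r_1 + n - r_1)(r_1 + n - r_2) = n(n + 5/3).
Evaluating step by step (a_0 = 1):
  n = 1: D(1) = 1(1 + 5/3) = 8/3; numerator = -4(1) = -4; a_1 = (-4)/(8/3) = -3/2
  n = 2: D(2) = 2(2 + 5/3) = 22/3; numerator = -4(-3/2) - 2(1) = 4; a_2 = (4)/(22/3) = 6/11
  n = 3: D(3) = 3(3 + 5/3) = 14; numerator = -4(6/11) - 2(-3/2) = 9/11; a_3 = (9/11)/(14) = 9/154
  n = 4: D(4) = 4(4 + 5/3) = 68/3; numerator = -4(9/154) - 2(6/11) = -102/77; a_4 = (-102/77)/(68/3) = -9/154
  n = 5: D(5) = 5(5 + 5/3) = 100/3; numerator = -4(-9/154) - 2(9/154) = 9/77; a_5 = (9/77)/(100/3) = 27/7700

r = 2; a_0 = 1; a_1 = -3/2; a_2 = 6/11; a_3 = 9/154; a_4 = -9/154; a_5 = 27/7700


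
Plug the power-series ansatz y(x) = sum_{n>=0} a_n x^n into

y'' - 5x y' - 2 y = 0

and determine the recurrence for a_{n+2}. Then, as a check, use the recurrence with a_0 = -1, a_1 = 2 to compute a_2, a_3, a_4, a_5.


Substitute y = sum_n a_n x^n.
y''(x) has coefficient (n+2)(n+1) a_{n+2} at x^n;
-5 x y'(x) has coefficient -5 n a_n at x^n (shift);
-2 y(x) has coefficient -2 a_n at x^n.
Matching x^n: (n+2)(n+1) a_{n+2} + (-5n - 2) a_n = 0.
Thus a_{n+2} = (5n + 2) / ((n+1)(n+2)) * a_n.

Check with a_0 = -1, a_1 = 2 (apply the recurrence for n = 0, 1, 2, 3): a_0 = -1, a_1 = 2, a_2 = -1, a_3 = 7/3, a_4 = -1, a_5 = 119/60.

a_(n+2) = (5n + 2) / ((n+1)(n+2)) * a_n; check: a_0 = -1, a_1 = 2, a_2 = -1, a_3 = 7/3, a_4 = -1, a_5 = 119/60


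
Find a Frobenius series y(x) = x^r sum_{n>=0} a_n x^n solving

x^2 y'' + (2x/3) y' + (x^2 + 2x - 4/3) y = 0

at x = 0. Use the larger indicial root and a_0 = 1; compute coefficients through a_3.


Write in Frobenius form y'' + (p(x)/x) y' + (q(x)/x^2) y = 0:
  p(x) = 2/3,  q(x) = x^2 + 2x - 4/3.
Indicial equation: r(r-1) + (2/3) r + (-4/3) = 0 -> roots r_1 = 4/3, r_2 = -1.
Take r = r_1 = 4/3. Let y(x) = x^r sum_{n>=0} a_n x^n with a_0 = 1.
Substitute y = x^r sum a_n x^n and match x^{r+n}. The recurrence is
  D(n) a_n + 2 a_{n-1} + 1 a_{n-2} = 0,  where D(n) = (r+n)(r+n-1) + (2/3)(r+n) + (-4/3).
  a_n = [-2 a_{n-1} - 1 a_{n-2}] / D(n).
Since the indicial polynomial factors as (r - r_1)(r - r_2), D(n) = (r_1 + n - r_1)(r_1 + n - r_2) = n(n + 7/3).
Evaluating step by step (a_0 = 1):
  n = 1: D(1) = 1(1 + 7/3) = 10/3; numerator = -2(1) = -2; a_1 = (-2)/(10/3) = -3/5
  n = 2: D(2) = 2(2 + 7/3) = 26/3; numerator = -2(-3/5) - 1(1) = 1/5; a_2 = (1/5)/(26/3) = 3/130
  n = 3: D(3) = 3(3 + 7/3) = 16; numerator = -2(3/130) - 1(-3/5) = 36/65; a_3 = (36/65)/(16) = 9/260

r = 4/3; a_0 = 1; a_1 = -3/5; a_2 = 3/130; a_3 = 9/260


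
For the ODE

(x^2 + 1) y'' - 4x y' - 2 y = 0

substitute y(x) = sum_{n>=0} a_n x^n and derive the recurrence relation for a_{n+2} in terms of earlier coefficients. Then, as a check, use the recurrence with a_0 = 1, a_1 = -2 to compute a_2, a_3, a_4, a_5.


Substitute y = sum_n a_n x^n.
(1 + 1 x^2) y'' contributes (n+2)(n+1) a_{n+2} + n(n-1) a_n at x^n.
-4 x y'(x) contributes -4 n a_n at x^n.
-2 y(x) contributes -2 a_n at x^n.
Matching x^n: (n+2)(n+1) a_{n+2} + (n(n-1) - 4 n - 2) a_n = 0.
Thus a_{n+2} = (-n(n-1) + 4 n + 2) / ((n+1)(n+2)) * a_n.

Check with a_0 = 1, a_1 = -2 (apply the recurrence for n = 0, 1, 2, 3): a_0 = 1, a_1 = -2, a_2 = 1, a_3 = -2, a_4 = 2/3, a_5 = -4/5.

a_(n+2) = (-n(n-1) + 4 n + 2) / ((n+1)(n+2)) * a_n; check: a_0 = 1, a_1 = -2, a_2 = 1, a_3 = -2, a_4 = 2/3, a_5 = -4/5


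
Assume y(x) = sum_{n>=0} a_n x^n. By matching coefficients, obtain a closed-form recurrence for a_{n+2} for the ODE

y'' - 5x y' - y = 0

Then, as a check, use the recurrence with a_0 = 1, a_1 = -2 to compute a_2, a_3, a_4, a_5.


Substitute y = sum_n a_n x^n.
y''(x) has coefficient (n+2)(n+1) a_{n+2} at x^n;
-5 x y'(x) has coefficient -5 n a_n at x^n (shift);
-y(x) has coefficient -1 a_n at x^n.
Matching x^n: (n+2)(n+1) a_{n+2} + (-5n - 1) a_n = 0.
Thus a_{n+2} = (5n + 1) / ((n+1)(n+2)) * a_n.

Check with a_0 = 1, a_1 = -2 (apply the recurrence for n = 0, 1, 2, 3): a_0 = 1, a_1 = -2, a_2 = 1/2, a_3 = -2, a_4 = 11/24, a_5 = -8/5.

a_(n+2) = (5n + 1) / ((n+1)(n+2)) * a_n; check: a_0 = 1, a_1 = -2, a_2 = 1/2, a_3 = -2, a_4 = 11/24, a_5 = -8/5


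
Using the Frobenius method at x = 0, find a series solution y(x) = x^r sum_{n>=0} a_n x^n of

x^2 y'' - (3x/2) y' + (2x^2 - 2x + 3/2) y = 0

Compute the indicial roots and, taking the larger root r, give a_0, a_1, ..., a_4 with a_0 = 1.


Write in Frobenius form y'' + (p(x)/x) y' + (q(x)/x^2) y = 0:
  p(x) = -3/2,  q(x) = 2x^2 - 2x + 3/2.
Indicial equation: r(r-1) + (-3/2) r + (3/2) = 0 -> roots r_1 = 3/2, r_2 = 1.
Take r = r_1 = 3/2. Let y(x) = x^r sum_{n>=0} a_n x^n with a_0 = 1.
Substitute y = x^r sum a_n x^n and match x^{r+n}. The recurrence is
  D(n) a_n - 2 a_{n-1} + 2 a_{n-2} = 0,  where D(n) = (r+n)(r+n-1) + (-3/2)(r+n) + (3/2).
  a_n = [2 a_{n-1} - 2 a_{n-2}] / D(n).
Since the indicial polynomial factors as (r - r_1)(r - r_2), D(n) = (r_1 + n - r_1)(r_1 + n - r_2) = n(n + 1/2).
Evaluating step by step (a_0 = 1):
  n = 1: D(1) = 1(1 + 1/2) = 3/2; numerator = 2(1) = 2; a_1 = (2)/(3/2) = 4/3
  n = 2: D(2) = 2(2 + 1/2) = 5; numerator = 2(4/3) - 2(1) = 2/3; a_2 = (2/3)/(5) = 2/15
  n = 3: D(3) = 3(3 + 1/2) = 21/2; numerator = 2(2/15) - 2(4/3) = -12/5; a_3 = (-12/5)/(21/2) = -8/35
  n = 4: D(4) = 4(4 + 1/2) = 18; numerator = 2(-8/35) - 2(2/15) = -76/105; a_4 = (-76/105)/(18) = -38/945

r = 3/2; a_0 = 1; a_1 = 4/3; a_2 = 2/15; a_3 = -8/35; a_4 = -38/945


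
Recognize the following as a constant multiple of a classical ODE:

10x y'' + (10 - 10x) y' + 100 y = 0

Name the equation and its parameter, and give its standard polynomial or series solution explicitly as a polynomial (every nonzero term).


All three coefficients share the factor 10; dividing through by 10 gives  x y'' + (1 - x) y' + 10 y = 0.
This matches the Laguerre equation x y'' + (1 - x) y' + n y = 0 with n = 10; the polynomial solution is L_10(x).
With y = sum_k a_k x^k, matching x^k gives (k+1)k a_{k+1} + (k+1) a_{k+1} - k a_k + n a_k = 0, i.e. (k+1)^2 a_{k+1} = (k - n) a_k = (k - 10) a_k. The right side vanishes at k = 10, so the series terminates at degree 10.
Standard normalization L_n(0) = 1 gives a_0 = 1. Work upward with a_{k+1} = (k - 10) a_k / (k+1)^2:
  a_1 = (0 - 10)(1) / 1^2 = -10/1 = -10
  a_2 = (1 - 10)(-10) / 2^2 = 90/4 = 45/2
  a_3 = (2 - 10)(45/2) / 3^2 = -180/9 = -20
  a_4 = (3 - 10)(-20) / 4^2 = 140/16 = 35/4
  a_5 = (4 - 10)(35/4) / 5^2 = (-105/2)/25 = -21/10
  a_6 = (5 - 10)(-21/10) / 6^2 = (21/2)/36 = 7/24
  a_7 = (6 - 10)(7/24) / 7^2 = (-7/6)/49 = -1/42
  a_8 = (7 - 10)(-1/42) / 8^2 = (1/14)/64 = 1/896
  a_9 = (8 - 10)(1/896) / 9^2 = (-1/448)/81 = -1/36288
  a_10 = (9 - 10)(-1/36288) / 10^2 = (1/36288)/100 = 1/3628800
Hence L_10(x) = x^10/3628800 - x^9/36288 + x^8/896 - x^7/42 + 7 x^6/24 - 21 x^5/10 + 35 x^4/4 - 20 x^3 + 45 x^2/2 - 10 x + 1.

L_10(x); series = x^10/3628800 - x^9/36288 + x^8/896 - x^7/42 + 7 x^6/24 - 21 x^5/10 + 35 x^4/4 - 20 x^3 + 45 x^2/2 - 10 x + 1


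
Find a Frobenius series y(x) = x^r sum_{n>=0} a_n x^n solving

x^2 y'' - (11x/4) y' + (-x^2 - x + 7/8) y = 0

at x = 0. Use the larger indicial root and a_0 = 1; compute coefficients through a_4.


Write in Frobenius form y'' + (p(x)/x) y' + (q(x)/x^2) y = 0:
  p(x) = -11/4,  q(x) = -x^2 - x + 7/8.
Indicial equation: r(r-1) + (-11/4) r + (7/8) = 0 -> roots r_1 = 7/2, r_2 = 1/4.
Take r = r_1 = 7/2. Let y(x) = x^r sum_{n>=0} a_n x^n with a_0 = 1.
Substitute y = x^r sum a_n x^n and match x^{r+n}. The recurrence is
  D(n) a_n - 1 a_{n-1} - 1 a_{n-2} = 0,  where D(n) = (r+n)(r+n-1) + (-11/4)(r+n) + (7/8).
  a_n = [1 a_{n-1} + 1 a_{n-2}] / D(n).
Since the indicial polynomial factors as (r - r_1)(r - r_2), D(n) = (r_1 + n - r_1)(r_1 + n - r_2) = n(n + 13/4).
Evaluating step by step (a_0 = 1):
  n = 1: D(1) = 1(1 + 13/4) = 17/4; numerator = 1(1) = 1; a_1 = (1)/(17/4) = 4/17
  n = 2: D(2) = 2(2 + 13/4) = 21/2; numerator = 1(4/17) + 1(1) = 21/17; a_2 = (21/17)/(21/2) = 2/17
  n = 3: D(3) = 3(3 + 13/4) = 75/4; numerator = 1(2/17) + 1(4/17) = 6/17; a_3 = (6/17)/(75/4) = 8/425
  n = 4: D(4) = 4(4 + 13/4) = 29; numerator = 1(8/425) + 1(2/17) = 58/425; a_4 = (58/425)/(29) = 2/425

r = 7/2; a_0 = 1; a_1 = 4/17; a_2 = 2/17; a_3 = 8/425; a_4 = 2/425


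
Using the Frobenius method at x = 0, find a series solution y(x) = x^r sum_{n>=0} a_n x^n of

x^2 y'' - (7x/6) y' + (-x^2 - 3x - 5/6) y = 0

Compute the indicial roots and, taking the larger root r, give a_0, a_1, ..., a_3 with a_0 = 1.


Write in Frobenius form y'' + (p(x)/x) y' + (q(x)/x^2) y = 0:
  p(x) = -7/6,  q(x) = -x^2 - 3x - 5/6.
Indicial equation: r(r-1) + (-7/6) r + (-5/6) = 0 -> roots r_1 = 5/2, r_2 = -1/3.
Take r = r_1 = 5/2. Let y(x) = x^r sum_{n>=0} a_n x^n with a_0 = 1.
Substitute y = x^r sum a_n x^n and match x^{r+n}. The recurrence is
  D(n) a_n - 3 a_{n-1} - 1 a_{n-2} = 0,  where D(n) = (r+n)(r+n-1) + (-7/6)(r+n) + (-5/6).
  a_n = [3 a_{n-1} + 1 a_{n-2}] / D(n).
Since the indicial polynomial factors as (r - r_1)(r - r_2), D(n) = (r_1 + n - r_1)(r_1 + n - r_2) = n(n + 17/6).
Evaluating step by step (a_0 = 1):
  n = 1: D(1) = 1(1 + 17/6) = 23/6; numerator = 3(1) = 3; a_1 = (3)/(23/6) = 18/23
  n = 2: D(2) = 2(2 + 17/6) = 29/3; numerator = 3(18/23) + 1(1) = 77/23; a_2 = (77/23)/(29/3) = 231/667
  n = 3: D(3) = 3(3 + 17/6) = 35/2; numerator = 3(231/667) + 1(18/23) = 1215/667; a_3 = (1215/667)/(35/2) = 486/4669

r = 5/2; a_0 = 1; a_1 = 18/23; a_2 = 231/667; a_3 = 486/4669


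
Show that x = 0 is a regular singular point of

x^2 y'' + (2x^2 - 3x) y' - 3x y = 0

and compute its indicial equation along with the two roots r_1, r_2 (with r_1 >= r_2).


Divide by x^2 to reach normal form y'' + P_1(x) y' + P_2(x) y = 0 with P_1(x) = 2 - 3/x and P_2(x) = -3/x.
x = 0 is a singular point because the y'-coefficient 2 - 3/x has a pole at x = 0 and the y-coefficient -3/x has a pole at x = 0.
It is a regular singular point because x P_1(x) = p(x) = 2x - 3 and x^2 P_2(x) = q(x) = -3x are polynomials, hence analytic at x = 0.
p(0) = -3,  q(0) = 0.
Indicial equation: r(r-1) + p(0) r + q(0) = 0, i.e. r^2 + (p(0) - 1) r + q(0) = 0, i.e. r^2 - 4 r = 0.
Discriminant: (-4)^2 - 4(0) = 16, so r = (4 ± 4)/2.
Solving: r_1 = 4, r_2 = 0.

indicial: r^2 - 4 r = 0; roots r_1 = 4, r_2 = 0


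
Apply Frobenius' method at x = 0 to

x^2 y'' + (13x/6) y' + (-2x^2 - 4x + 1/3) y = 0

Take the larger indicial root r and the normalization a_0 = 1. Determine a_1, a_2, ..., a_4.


Write in Frobenius form y'' + (p(x)/x) y' + (q(x)/x^2) y = 0:
  p(x) = 13/6,  q(x) = -2x^2 - 4x + 1/3.
Indicial equation: r(r-1) + (13/6) r + (1/3) = 0 -> roots r_1 = -1/2, r_2 = -2/3.
Take r = r_1 = -1/2. Let y(x) = x^r sum_{n>=0} a_n x^n with a_0 = 1.
Substitute y = x^r sum a_n x^n and match x^{r+n}. The recurrence is
  D(n) a_n - 4 a_{n-1} - 2 a_{n-2} = 0,  where D(n) = (r+n)(r+n-1) + (13/6)(r+n) + (1/3).
  a_n = [4 a_{n-1} + 2 a_{n-2}] / D(n).
Since the indicial polynomial factors as (r - r_1)(r - r_2), D(n) = (r_1 + n - r_1)(r_1 + n - r_2) = n(n + 1/6).
Evaluating step by step (a_0 = 1):
  n = 1: D(1) = 1(1 + 1/6) = 7/6; numerator = 4(1) = 4; a_1 = (4)/(7/6) = 24/7
  n = 2: D(2) = 2(2 + 1/6) = 13/3; numerator = 4(24/7) + 2(1) = 110/7; a_2 = (110/7)/(13/3) = 330/91
  n = 3: D(3) = 3(3 + 1/6) = 19/2; numerator = 4(330/91) + 2(24/7) = 1944/91; a_3 = (1944/91)/(19/2) = 3888/1729
  n = 4: D(4) = 4(4 + 1/6) = 50/3; numerator = 4(3888/1729) + 2(330/91) = 28092/1729; a_4 = (28092/1729)/(50/3) = 42138/43225

r = -1/2; a_0 = 1; a_1 = 24/7; a_2 = 330/91; a_3 = 3888/1729; a_4 = 42138/43225


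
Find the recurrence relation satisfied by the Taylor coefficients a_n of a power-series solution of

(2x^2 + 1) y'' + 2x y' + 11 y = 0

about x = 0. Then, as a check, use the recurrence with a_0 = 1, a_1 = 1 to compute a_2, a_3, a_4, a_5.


Substitute y = sum_n a_n x^n.
(1 + 2 x^2) y'' contributes (n+2)(n+1) a_{n+2} + 2 n(n-1) a_n at x^n.
2 x y'(x) contributes 2 n a_n at x^n.
11 y(x) contributes 11 a_n at x^n.
Matching x^n: (n+2)(n+1) a_{n+2} + (2 n(n-1) + 2 n + 11) a_n = 0.
Thus a_{n+2} = (-2 n(n-1) - 2 n - 11) / ((n+1)(n+2)) * a_n.

Check with a_0 = 1, a_1 = 1 (apply the recurrence for n = 0, 1, 2, 3): a_0 = 1, a_1 = 1, a_2 = -11/2, a_3 = -13/6, a_4 = 209/24, a_5 = 377/120.

a_(n+2) = (-2 n(n-1) - 2 n - 11) / ((n+1)(n+2)) * a_n; check: a_0 = 1, a_1 = 1, a_2 = -11/2, a_3 = -13/6, a_4 = 209/24, a_5 = 377/120


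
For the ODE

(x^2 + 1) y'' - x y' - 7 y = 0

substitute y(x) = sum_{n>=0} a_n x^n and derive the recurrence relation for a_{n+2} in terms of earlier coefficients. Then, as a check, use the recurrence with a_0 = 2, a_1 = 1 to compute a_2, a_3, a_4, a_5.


Substitute y = sum_n a_n x^n.
(1 + 1 x^2) y'' contributes (n+2)(n+1) a_{n+2} + n(n-1) a_n at x^n.
-x y'(x) contributes -n a_n at x^n.
-7 y(x) contributes -7 a_n at x^n.
Matching x^n: (n+2)(n+1) a_{n+2} + (n(n-1) - n - 7) a_n = 0.
Thus a_{n+2} = (-n(n-1) + n + 7) / ((n+1)(n+2)) * a_n.

Check with a_0 = 2, a_1 = 1 (apply the recurrence for n = 0, 1, 2, 3): a_0 = 2, a_1 = 1, a_2 = 7, a_3 = 4/3, a_4 = 49/12, a_5 = 4/15.

a_(n+2) = (-n(n-1) + n + 7) / ((n+1)(n+2)) * a_n; check: a_0 = 2, a_1 = 1, a_2 = 7, a_3 = 4/3, a_4 = 49/12, a_5 = 4/15


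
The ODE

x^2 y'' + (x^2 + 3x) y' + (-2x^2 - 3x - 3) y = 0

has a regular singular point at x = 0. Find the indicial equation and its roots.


Divide by x^2 to reach normal form y'' + P_1(x) y' + P_2(x) y = 0 with P_1(x) = 1 + 3/x and P_2(x) = -2 - 3/x - 3/x^2.
x = 0 is a singular point because the y'-coefficient 1 + 3/x has a pole at x = 0 and the y-coefficient -2 - 3/x - 3/x^2 has a pole at x = 0.
It is a regular singular point because x P_1(x) = p(x) = x + 3 and x^2 P_2(x) = q(x) = -2x^2 - 3x - 3 are polynomials, hence analytic at x = 0.
p(0) = 3,  q(0) = -3.
Indicial equation: r(r-1) + p(0) r + q(0) = 0, i.e. r^2 + (p(0) - 1) r + q(0) = 0, i.e. r^2 + 2 r - 3 = 0.
Discriminant: (2)^2 - 4(-3) = 16, so r = (-2 ± 4)/2.
Solving: r_1 = 1, r_2 = -3.

indicial: r^2 + 2 r - 3 = 0; roots r_1 = 1, r_2 = -3


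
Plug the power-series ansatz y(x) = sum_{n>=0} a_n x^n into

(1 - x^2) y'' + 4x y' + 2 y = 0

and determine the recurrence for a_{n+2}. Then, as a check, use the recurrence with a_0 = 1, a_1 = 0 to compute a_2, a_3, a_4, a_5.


Substitute y = sum_n a_n x^n.
(1 - 1 x^2) y'' contributes (n+2)(n+1) a_{n+2} - n(n-1) a_n at x^n.
4 x y'(x) contributes 4 n a_n at x^n.
2 y(x) contributes 2 a_n at x^n.
Matching x^n: (n+2)(n+1) a_{n+2} + (-n(n-1) + 4 n + 2) a_n = 0.
Thus a_{n+2} = (n(n-1) - 4 n - 2) / ((n+1)(n+2)) * a_n.

Check with a_0 = 1, a_1 = 0 (apply the recurrence for n = 0, 1, 2, 3): a_0 = 1, a_1 = 0, a_2 = -1, a_3 = 0, a_4 = 2/3, a_5 = 0.

a_(n+2) = (n(n-1) - 4 n - 2) / ((n+1)(n+2)) * a_n; check: a_0 = 1, a_1 = 0, a_2 = -1, a_3 = 0, a_4 = 2/3, a_5 = 0


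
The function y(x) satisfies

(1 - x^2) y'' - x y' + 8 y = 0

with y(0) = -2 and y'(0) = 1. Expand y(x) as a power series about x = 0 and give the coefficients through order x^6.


Ansatz: y(x) = sum_{n>=0} a_n x^n, so y'(x) = sum_{n>=1} n a_n x^(n-1) and y''(x) = sum_{n>=2} n(n-1) a_n x^(n-2).
Substitute into P(x) y'' + Q(x) y' + R(x) y = 0 with P(x) = 1 - x^2, Q(x) = -x, R(x) = 8, and match powers of x.
Initial conditions: a_0 = -2, a_1 = 1.
Setting the coefficient of each power of x to zero and solving order by order (substituting the coefficients already found):
  x^0: 2 a_2 + 8 a_0 = 0  ->  2 a_2 = -8 a_0 = 16  ->  a_2 = 8
  x^1: 6 a_3 + 7 a_1 = 0  ->  6 a_3 = -7 a_1 = -7  ->  a_3 = -7/6
  x^2: 12 a_4 + 4 a_2 = 0  ->  12 a_4 = -4 a_2 = -32  ->  a_4 = -8/3
  x^3: 20 a_5 - a_3 = 0  ->  20 a_5 = a_3 = -7/6  ->  a_5 = -7/120
  x^4: 30 a_6 - 8 a_4 = 0  ->  30 a_6 = 8 a_4 = -64/3  ->  a_6 = -32/45
Truncated series: y(x) = -2 + x + 8 x^2 - (7/6) x^3 - (8/3) x^4 - (7/120) x^5 - (32/45) x^6 + O(x^7).

a_0 = -2; a_1 = 1; a_2 = 8; a_3 = -7/6; a_4 = -8/3; a_5 = -7/120; a_6 = -32/45


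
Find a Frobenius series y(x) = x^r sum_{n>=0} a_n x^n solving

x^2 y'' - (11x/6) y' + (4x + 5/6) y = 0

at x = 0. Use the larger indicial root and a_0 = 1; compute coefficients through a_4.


Write in Frobenius form y'' + (p(x)/x) y' + (q(x)/x^2) y = 0:
  p(x) = -11/6,  q(x) = 4x + 5/6.
Indicial equation: r(r-1) + (-11/6) r + (5/6) = 0 -> roots r_1 = 5/2, r_2 = 1/3.
Take r = r_1 = 5/2. Let y(x) = x^r sum_{n>=0} a_n x^n with a_0 = 1.
Substitute y = x^r sum a_n x^n and match x^{r+n}. The recurrence is
  D(n) a_n + 4 a_{n-1} = 0,  where D(n) = (r+n)(r+n-1) + (-11/6)(r+n) + (5/6).
  a_n = -4 / D(n) * a_{n-1}.
Since the indicial polynomial factors as (r - r_1)(r - r_2), D(n) = (r_1 + n - r_1)(r_1 + n - r_2) = n(n + 13/6).
Evaluating step by step (a_0 = 1):
  n = 1: D(1) = 1(1 + 13/6) = 19/6; numerator = -4(1) = -4; a_1 = (-4)/(19/6) = -24/19
  n = 2: D(2) = 2(2 + 13/6) = 25/3; numerator = -4(-24/19) = 96/19; a_2 = (96/19)/(25/3) = 288/475
  n = 3: D(3) = 3(3 + 13/6) = 31/2; numerator = -4(288/475) = -1152/475; a_3 = (-1152/475)/(31/2) = -2304/14725
  n = 4: D(4) = 4(4 + 13/6) = 74/3; numerator = -4(-2304/14725) = 9216/14725; a_4 = (9216/14725)/(74/3) = 13824/544825

r = 5/2; a_0 = 1; a_1 = -24/19; a_2 = 288/475; a_3 = -2304/14725; a_4 = 13824/544825


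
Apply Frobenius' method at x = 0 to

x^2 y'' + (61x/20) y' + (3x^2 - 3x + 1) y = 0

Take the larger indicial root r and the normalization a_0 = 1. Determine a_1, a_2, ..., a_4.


Write in Frobenius form y'' + (p(x)/x) y' + (q(x)/x^2) y = 0:
  p(x) = 61/20,  q(x) = 3x^2 - 3x + 1.
Indicial equation: r(r-1) + (61/20) r + (1) = 0 -> roots r_1 = -4/5, r_2 = -5/4.
Take r = r_1 = -4/5. Let y(x) = x^r sum_{n>=0} a_n x^n with a_0 = 1.
Substitute y = x^r sum a_n x^n and match x^{r+n}. The recurrence is
  D(n) a_n - 3 a_{n-1} + 3 a_{n-2} = 0,  where D(n) = (r+n)(r+n-1) + (61/20)(r+n) + (1).
  a_n = [3 a_{n-1} - 3 a_{n-2}] / D(n).
Since the indicial polynomial factors as (r - r_1)(r - r_2), D(n) = (r_1 + n - r_1)(r_1 + n - r_2) = n(n + 9/20).
Evaluating step by step (a_0 = 1):
  n = 1: D(1) = 1(1 + 9/20) = 29/20; numerator = 3(1) = 3; a_1 = (3)/(29/20) = 60/29
  n = 2: D(2) = 2(2 + 9/20) = 49/10; numerator = 3(60/29) - 3(1) = 93/29; a_2 = (93/29)/(49/10) = 930/1421
  n = 3: D(3) = 3(3 + 9/20) = 207/20; numerator = 3(930/1421) - 3(60/29) = -6030/1421; a_3 = (-6030/1421)/(207/20) = -13400/32683
  n = 4: D(4) = 4(4 + 9/20) = 89/5; numerator = 3(-13400/32683) - 3(930/1421) = -2130/667; a_4 = (-2130/667)/(89/5) = -10650/59363

r = -4/5; a_0 = 1; a_1 = 60/29; a_2 = 930/1421; a_3 = -13400/32683; a_4 = -10650/59363


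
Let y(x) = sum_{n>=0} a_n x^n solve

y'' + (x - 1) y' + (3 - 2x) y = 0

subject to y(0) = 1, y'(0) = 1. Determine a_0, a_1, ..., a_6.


Ansatz: y(x) = sum_{n>=0} a_n x^n, so y'(x) = sum_{n>=1} n a_n x^(n-1) and y''(x) = sum_{n>=2} n(n-1) a_n x^(n-2).
Substitute into P(x) y'' + Q(x) y' + R(x) y = 0 with P(x) = 1, Q(x) = x - 1, R(x) = 3 - 2x, and match powers of x.
Initial conditions: a_0 = 1, a_1 = 1.
Setting the coefficient of each power of x to zero and solving order by order (substituting the coefficients already found):
  x^0: 2 a_2 - a_1 + 3 a_0 = 0  ->  2 a_2 = a_1 - 3 a_0 = -2  ->  a_2 = -1
  x^1: 6 a_3 - 2 a_2 + 4 a_1 - 2 a_0 = 0  ->  6 a_3 = 2 a_2 - 4 a_1 + 2 a_0 = -4  ->  a_3 = -2/3
  x^2: 12 a_4 - 3 a_3 + 5 a_2 - 2 a_1 = 0  ->  12 a_4 = 3 a_3 - 5 a_2 + 2 a_1 = 5  ->  a_4 = 5/12
  x^3: 20 a_5 - 4 a_4 + 6 a_3 - 2 a_2 = 0  ->  20 a_5 = 4 a_4 - 6 a_3 + 2 a_2 = 11/3  ->  a_5 = 11/60
  x^4: 30 a_6 - 5 a_5 + 7 a_4 - 2 a_3 = 0  ->  30 a_6 = 5 a_5 - 7 a_4 + 2 a_3 = -10/3  ->  a_6 = -1/9
Truncated series: y(x) = 1 + x - x^2 - (2/3) x^3 + (5/12) x^4 + (11/60) x^5 - (1/9) x^6 + O(x^7).

a_0 = 1; a_1 = 1; a_2 = -1; a_3 = -2/3; a_4 = 5/12; a_5 = 11/60; a_6 = -1/9


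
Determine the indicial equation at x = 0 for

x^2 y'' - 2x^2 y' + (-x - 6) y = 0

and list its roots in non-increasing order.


Divide by x^2 to reach normal form y'' + P_1(x) y' + P_2(x) y = 0 with P_1(x) = -2 and P_2(x) = -1/x - 6/x^2.
x = 0 is a singular point because the y-coefficient -1/x - 6/x^2 has a pole at x = 0.
It is a regular singular point because x P_1(x) = p(x) = -2x and x^2 P_2(x) = q(x) = -x - 6 are polynomials, hence analytic at x = 0.
p(0) = 0,  q(0) = -6.
Indicial equation: r(r-1) + p(0) r + q(0) = 0, i.e. r^2 + (p(0) - 1) r + q(0) = 0, i.e. r^2 - 1 r - 6 = 0.
Discriminant: (-1)^2 - 4(-6) = 25, so r = (1 ± 5)/2.
Solving: r_1 = 3, r_2 = -2.

indicial: r^2 - 1 r - 6 = 0; roots r_1 = 3, r_2 = -2


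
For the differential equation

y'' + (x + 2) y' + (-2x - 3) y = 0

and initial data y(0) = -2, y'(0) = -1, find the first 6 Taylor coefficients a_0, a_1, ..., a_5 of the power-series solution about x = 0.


Ansatz: y(x) = sum_{n>=0} a_n x^n, so y'(x) = sum_{n>=1} n a_n x^(n-1) and y''(x) = sum_{n>=2} n(n-1) a_n x^(n-2).
Substitute into P(x) y'' + Q(x) y' + R(x) y = 0 with P(x) = 1, Q(x) = x + 2, R(x) = -2x - 3, and match powers of x.
Initial conditions: a_0 = -2, a_1 = -1.
Setting the coefficient of each power of x to zero and solving order by order (substituting the coefficients already found):
  x^0: 2 a_2 + 2 a_1 - 3 a_0 = 0  ->  2 a_2 = -2 a_1 + 3 a_0 = -4  ->  a_2 = -2
  x^1: 6 a_3 + 4 a_2 - 2 a_1 - 2 a_0 = 0  ->  6 a_3 = -4 a_2 + 2 a_1 + 2 a_0 = 2  ->  a_3 = 1/3
  x^2: 12 a_4 + 6 a_3 - a_2 - 2 a_1 = 0  ->  12 a_4 = -6 a_3 + a_2 + 2 a_1 = -6  ->  a_4 = -1/2
  x^3: 20 a_5 + 8 a_4 - 2 a_2 = 0  ->  20 a_5 = -8 a_4 + 2 a_2 = 0  ->  a_5 = 0
Truncated series: y(x) = -2 - x - 2 x^2 + (1/3) x^3 - (1/2) x^4 + O(x^6).

a_0 = -2; a_1 = -1; a_2 = -2; a_3 = 1/3; a_4 = -1/2; a_5 = 0


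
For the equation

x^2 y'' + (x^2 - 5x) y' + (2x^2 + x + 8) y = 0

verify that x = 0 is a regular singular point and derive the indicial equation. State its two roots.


Divide by x^2 to reach normal form y'' + P_1(x) y' + P_2(x) y = 0 with P_1(x) = 1 - 5/x and P_2(x) = 2 + 1/x + 8/x^2.
x = 0 is a singular point because the y'-coefficient 1 - 5/x has a pole at x = 0 and the y-coefficient 2 + 1/x + 8/x^2 has a pole at x = 0.
It is a regular singular point because x P_1(x) = p(x) = x - 5 and x^2 P_2(x) = q(x) = 2x^2 + x + 8 are polynomials, hence analytic at x = 0.
p(0) = -5,  q(0) = 8.
Indicial equation: r(r-1) + p(0) r + q(0) = 0, i.e. r^2 + (p(0) - 1) r + q(0) = 0, i.e. r^2 - 6 r + 8 = 0.
Discriminant: (-6)^2 - 4(8) = 4, so r = (6 ± 2)/2.
Solving: r_1 = 4, r_2 = 2.

indicial: r^2 - 6 r + 8 = 0; roots r_1 = 4, r_2 = 2


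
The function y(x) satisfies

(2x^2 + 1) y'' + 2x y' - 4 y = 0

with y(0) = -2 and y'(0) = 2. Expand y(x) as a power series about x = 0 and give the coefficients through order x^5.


Ansatz: y(x) = sum_{n>=0} a_n x^n, so y'(x) = sum_{n>=1} n a_n x^(n-1) and y''(x) = sum_{n>=2} n(n-1) a_n x^(n-2).
Substitute into P(x) y'' + Q(x) y' + R(x) y = 0 with P(x) = 2x^2 + 1, Q(x) = 2x, R(x) = -4, and match powers of x.
Initial conditions: a_0 = -2, a_1 = 2.
Setting the coefficient of each power of x to zero and solving order by order (substituting the coefficients already found):
  x^0: 2 a_2 - 4 a_0 = 0  ->  2 a_2 = 4 a_0 = -8  ->  a_2 = -4
  x^1: 6 a_3 - 2 a_1 = 0  ->  6 a_3 = 2 a_1 = 4  ->  a_3 = 2/3
  x^2: 12 a_4 + 4 a_2 = 0  ->  12 a_4 = -4 a_2 = 16  ->  a_4 = 4/3
  x^3: 20 a_5 + 14 a_3 = 0  ->  20 a_5 = -14 a_3 = -28/3  ->  a_5 = -7/15
Truncated series: y(x) = -2 + 2 x - 4 x^2 + (2/3) x^3 + (4/3) x^4 - (7/15) x^5 + O(x^6).

a_0 = -2; a_1 = 2; a_2 = -4; a_3 = 2/3; a_4 = 4/3; a_5 = -7/15


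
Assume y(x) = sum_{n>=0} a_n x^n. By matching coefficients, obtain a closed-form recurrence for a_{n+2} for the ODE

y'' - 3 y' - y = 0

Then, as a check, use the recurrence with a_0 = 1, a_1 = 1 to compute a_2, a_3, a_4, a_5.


Substitute y = sum_n a_n x^n.
y''(x) has coefficient (n+2)(n+1) a_{n+2} at x^n;
-3 y'(x) has coefficient -3 (n+1) a_{n+1} at x^n;
-y(x) has coefficient -1 a_n at x^n.
Matching x^n: (n+2)(n+1) a_{n+2} - 3 (n+1) a_{n+1} - 1 a_n = 0.
Thus a_{n+2} = [3 (n+1) a_{n+1} + 1 a_n] / ((n+1)(n+2)).

Check with a_0 = 1, a_1 = 1 (apply the recurrence for n = 0, 1, 2, 3): a_0 = 1, a_1 = 1, a_2 = 2, a_3 = 13/6, a_4 = 43/24, a_5 = 71/60.

a_(n+2) = [3 (n+1) a_(n+1) + 1 a_n] / ((n+1)(n+2)); check: a_0 = 1, a_1 = 1, a_2 = 2, a_3 = 13/6, a_4 = 43/24, a_5 = 71/60
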